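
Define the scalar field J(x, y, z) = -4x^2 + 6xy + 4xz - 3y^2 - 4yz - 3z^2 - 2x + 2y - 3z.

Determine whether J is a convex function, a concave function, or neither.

concave

J is quadratic, so its Hessian is the constant matrix H = [[-8, 6, 4], [6, -6, -4], [4, -4, -6]].
Leading principal minors: -8, 12, -40.
Signs alternate −, +, − ⇒ H ≺ 0 ⇒ concave.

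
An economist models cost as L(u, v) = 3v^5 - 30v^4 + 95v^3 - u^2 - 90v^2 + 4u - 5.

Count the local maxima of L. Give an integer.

L separates as a function of u plus a function of v, so ∇L=0 decouples.
∂L/∂u = -2(u - 2) = 0 at u ∈ {2}; ∂L/∂v = 15v(v - 4)(v - 3)(v - 1) = 0 at v ∈ {0, 1, 3, 4}.
The Hessian is diagonal: diag(L_uu, L_vv). Second derivatives: L_uu(2)=-2; L_vv(0)=-180, L_vv(1)=90, L_vv(3)=-90, L_vv(4)=180.
Local maxima occur where both diagonal entries negative: (2, 0), (2, 3). Count: 2.

2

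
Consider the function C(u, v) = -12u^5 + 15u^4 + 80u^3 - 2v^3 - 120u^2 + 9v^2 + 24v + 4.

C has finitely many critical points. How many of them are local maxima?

C separates as a function of u plus a function of v, so ∇C=0 decouples.
∂C/∂u = -60u(u - 2)(u - 1)(u + 2) = 0 at u ∈ {-2, 0, 1, 2}; ∂C/∂v = -6(v - 4)(v + 1) = 0 at v ∈ {-1, 4}.
The Hessian is diagonal: diag(C_uu, C_vv). Second derivatives: C_uu(-2)=1440, C_uu(0)=-240, C_uu(1)=180, C_uu(2)=-480; C_vv(-1)=30, C_vv(4)=-30.
Local maxima occur where both diagonal entries negative: (0, 4), (2, 4). Count: 2.

2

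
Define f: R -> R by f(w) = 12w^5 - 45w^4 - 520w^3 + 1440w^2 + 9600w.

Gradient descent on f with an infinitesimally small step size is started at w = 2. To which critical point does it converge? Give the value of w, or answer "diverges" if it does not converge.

-2

f'(w) = 60(w - 5)(w - 4)(w + 2)(w + 4), so f'(2) = 8640.
Gradient descent moves in the -f' direction, i.e. w is decreasing.
The nearest critical point in that direction is w = -2, where f'' = 5040 > 0 (a local minimum). The iterate converges there.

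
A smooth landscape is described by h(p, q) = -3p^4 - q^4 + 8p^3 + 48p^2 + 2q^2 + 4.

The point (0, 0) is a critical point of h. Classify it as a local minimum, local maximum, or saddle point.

The mixed partial ∂²h/∂p∂q is 0, so the Hessian at any point is diag(h_pp, h_qq) = diag(12(-3p^2 + 4p + 8), 4(-3q^2 + 1)).
At (0, 0): H = diag(96, 4).
Both eigenvalues are positive, so H is positive definite: a local minimum.

local minimum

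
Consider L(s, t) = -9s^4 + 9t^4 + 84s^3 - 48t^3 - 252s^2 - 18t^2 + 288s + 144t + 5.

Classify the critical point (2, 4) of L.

The mixed partial ∂²L/∂s∂t is 0, so the Hessian at any point is diag(L_ss, L_tt) = diag(36(-3s^2 + 14s - 14), 36(3t^2 - 8t - 1)).
At (2, 4): H = diag(72, 540).
Both eigenvalues are positive, so H is positive definite: a local minimum.

local minimum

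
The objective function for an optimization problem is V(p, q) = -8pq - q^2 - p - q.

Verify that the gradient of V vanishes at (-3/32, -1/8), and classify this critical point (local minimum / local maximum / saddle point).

∇V = (-8q - 1, -8p - 2q - 1); substituting (-3/32, -1/8) gives ∇V = (0, 0), so (-3/32, -1/8) is indeed a critical point.
The Hessian of V is constant: H = [[0, -8], [-8, -2]].
det(H) = 0·(-2) − (-8)² = -64.
Since det(H) < 0, H is indefinite and the critical point is a saddle point.

saddle point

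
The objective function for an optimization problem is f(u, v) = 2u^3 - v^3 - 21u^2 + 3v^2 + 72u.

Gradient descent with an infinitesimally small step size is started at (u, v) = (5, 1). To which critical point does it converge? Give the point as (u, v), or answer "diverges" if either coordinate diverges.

f is separable, so gradient descent decouples: u follows -∂f/∂u, v follows -∂f/∂v.
∂f/∂u = 6(u - 4)(u - 3); at u=5 this is 12, so u decreases.
∂f/∂v = -3v(v - 2); at v=1 this is 3, so v decreases.
u converges to its nearest critical value 4 (a local min of the u-part); v converges to 0. The iterate converges to (4, 0).

(4, 0)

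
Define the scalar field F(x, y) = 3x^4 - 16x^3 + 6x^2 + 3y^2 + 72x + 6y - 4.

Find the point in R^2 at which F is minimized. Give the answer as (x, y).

F(x,y) separates as P(x) + Q(y) − 4, so its minimum is min P + min Q − 4.
P'(x) = 12(x - 3)(x - 2)(x + 1) vanishes at x ∈ {-1, 2, 3}; Q'(y) = 6y + 6 vanishes at y ∈ {-1}.
Local minima of P (where P''>0): P(-1)=-47, P(3)=81. Local minima of Q: Q(-1)=-3.
So the global minimum of F is P(-1) + Q(-1) − 4 = -47 − 3 − 4 = -54, attained at (-1, -1).

(-1, -1)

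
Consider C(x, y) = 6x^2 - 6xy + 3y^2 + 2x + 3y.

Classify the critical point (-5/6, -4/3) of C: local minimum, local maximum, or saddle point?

The Hessian of C is constant: H = [[12, -6], [-6, 6]].
det(H) = 12·6 − (-6)² = 36.
det(H) > 0 and tr(H) = 18 > 0, so H is positive definite and the point is a local minimum.

local minimum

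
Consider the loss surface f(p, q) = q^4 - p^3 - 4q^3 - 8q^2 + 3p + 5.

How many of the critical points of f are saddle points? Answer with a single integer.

3

f separates as a function of p plus a function of q, so ∇f=0 decouples.
∂f/∂p = -3(p - 1)(p + 1) = 0 at p ∈ {-1, 1}; ∂f/∂q = 4q(q - 4)(q + 1) = 0 at q ∈ {-1, 0, 4}.
The Hessian is diagonal: diag(f_pp, f_qq). Second derivatives: f_pp(-1)=6, f_pp(1)=-6; f_qq(-1)=20, f_qq(0)=-16, f_qq(4)=80.
Saddle points occur where the two diagonal entries have opposite signs: (-1, 0), (1, -1), (1, 4). Count: 3.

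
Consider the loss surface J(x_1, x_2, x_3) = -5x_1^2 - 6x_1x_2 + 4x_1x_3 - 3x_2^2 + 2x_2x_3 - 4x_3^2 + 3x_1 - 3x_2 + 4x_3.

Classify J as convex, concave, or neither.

J is quadratic, so its Hessian is the constant matrix H = [[-10, -6, 4], [-6, -6, 2], [4, 2, -8]].
Leading principal minors: -10, 24, -152.
Signs alternate −, +, − ⇒ H ≺ 0 ⇒ concave.

concave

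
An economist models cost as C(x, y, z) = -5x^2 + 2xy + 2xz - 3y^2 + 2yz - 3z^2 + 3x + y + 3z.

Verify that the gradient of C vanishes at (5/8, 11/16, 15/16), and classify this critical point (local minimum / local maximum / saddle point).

local maximum

∇C = (-10x + 2y + 2z + 3, 2x - 6y + 2z + 1, 2x + 2y - 6z + 3); substituting (5/8, 11/16, 15/16) gives ∇C = (0, 0, 0), so (5/8, 11/16, 15/16) is indeed a critical point.
The Hessian is constant: H = [[-10, 2, 2], [2, -6, 2], [2, 2, -6]].
Leading principal minors: Δ₁ = -10, Δ₂ = 56, Δ₃ = -256.
The minors alternate sign starting negative (−, +, −), so H is negative definite: a local maximum.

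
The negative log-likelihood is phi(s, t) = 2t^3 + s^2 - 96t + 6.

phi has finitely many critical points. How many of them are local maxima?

phi separates as a function of s plus a function of t, so ∇phi=0 decouples.
∂phi/∂s = 2s = 0 at s ∈ {0}; ∂phi/∂t = 6(t - 4)(t + 4) = 0 at t ∈ {-4, 4}.
The Hessian is diagonal: diag(phi_ss, phi_tt). Second derivatives: phi_ss(0)=2; phi_tt(-4)=-48, phi_tt(4)=48.
Local maxima occur where both diagonal entries negative: none. Count: 0.

0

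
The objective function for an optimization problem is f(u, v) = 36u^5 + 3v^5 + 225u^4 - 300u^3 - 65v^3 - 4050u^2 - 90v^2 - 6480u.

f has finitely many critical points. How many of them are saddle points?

8

f separates as a function of u plus a function of v, so ∇f=0 decouples.
∂f/∂u = 180(u - 3)(u + 1)(u + 3)(u + 4) = 0 at u ∈ {-4, -3, -1, 3}; ∂f/∂v = 15v(v - 4)(v + 1)(v + 3) = 0 at v ∈ {-3, -1, 0, 4}.
The Hessian is diagonal: diag(f_uu, f_vv). Second derivatives: f_uu(-4)=-3780, f_uu(-3)=2160, f_uu(-1)=-4320, f_uu(3)=30240; f_vv(-3)=-630, f_vv(-1)=150, f_vv(0)=-180, f_vv(4)=2100.
Saddle points occur where the two diagonal entries have opposite signs: (-4, -1), (-4, 4), (-3, -3), (-3, 0), (-1, -1), (-1, 4), (3, -3), (3, 0). Count: 8.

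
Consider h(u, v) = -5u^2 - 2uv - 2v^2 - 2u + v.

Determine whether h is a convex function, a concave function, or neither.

concave

h is quadratic, so its Hessian is the constant matrix H = [[-10, -2], [-2, -4]].
det(H) = 36, tr(H) = -14.
det(H) > 0 and tr(H) < 0, so H is negative definite everywhere: concave.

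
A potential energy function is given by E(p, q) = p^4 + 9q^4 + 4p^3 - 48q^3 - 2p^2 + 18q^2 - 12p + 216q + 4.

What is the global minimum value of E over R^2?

E(p,q) separates as A(p) + B(q) + 4, so its minimum is min A + min B + 4.
A'(p) = 4(p - 1)(p + 1)(p + 3) vanishes at p ∈ {-3, -1, 1}; B'(q) = 36(q - 3)(q - 2)(q + 1) vanishes at q ∈ {-1, 2, 3}.
Local minima of A (where A''>0): A(-3)=-9, A(1)=-9. Local minima of B: B(-1)=-141, B(3)=243.
So the global minimum of E is A(-3) + B(-1) + 4 = -9 − 141 + 4 = -146, attained at (-3, -1).

-146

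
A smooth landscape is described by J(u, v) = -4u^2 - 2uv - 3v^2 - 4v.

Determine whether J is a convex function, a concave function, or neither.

J is quadratic, so its Hessian is the constant matrix H = [[-8, -2], [-2, -6]].
det(H) = 44, tr(H) = -14.
det(H) > 0 and tr(H) < 0, so H is negative definite everywhere: concave.

concave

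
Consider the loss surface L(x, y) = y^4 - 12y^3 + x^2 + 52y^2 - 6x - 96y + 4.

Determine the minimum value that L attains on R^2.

-69

L(x,y) separates as P(x) + Q(y) + 4, so its minimum is min P + min Q + 4.
P'(x) = 2x - 6 vanishes at x ∈ {3}; Q'(y) = 4(y - 4)(y - 3)(y - 2) vanishes at y ∈ {2, 3, 4}.
Local minima of P (where P''>0): P(3)=-9. Local minima of Q: Q(2)=-64, Q(4)=-64.
So the global minimum of L is P(3) + Q(2) + 4 = -9 − 64 + 4 = -69, attained at (3, 2).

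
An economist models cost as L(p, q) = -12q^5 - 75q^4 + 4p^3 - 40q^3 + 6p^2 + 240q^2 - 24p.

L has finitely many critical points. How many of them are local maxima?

2

L separates as a function of p plus a function of q, so ∇L=0 decouples.
∂L/∂p = 12(p - 1)(p + 2) = 0 at p ∈ {-2, 1}; ∂L/∂q = -60q(q - 1)(q + 2)(q + 4) = 0 at q ∈ {-4, -2, 0, 1}.
The Hessian is diagonal: diag(L_pp, L_qq). Second derivatives: L_pp(-2)=-36, L_pp(1)=36; L_qq(-4)=2400, L_qq(-2)=-720, L_qq(0)=480, L_qq(1)=-900.
Local maxima occur where both diagonal entries negative: (-2, -2), (-2, 1). Count: 2.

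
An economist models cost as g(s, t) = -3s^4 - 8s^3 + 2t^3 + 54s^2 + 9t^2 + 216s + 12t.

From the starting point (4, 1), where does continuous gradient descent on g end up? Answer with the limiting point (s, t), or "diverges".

g is separable, so gradient descent decouples: s follows -∂g/∂s, t follows -∂g/∂t.
∂g/∂s = -12(s - 3)(s + 2)(s + 3); at s=4 this is -504, so s increases.
∂g/∂t = 6(t + 1)(t + 2); at t=1 this is 36, so t decreases.
The s-coordinate has no critical point in that direction and runs off to infinity.

diverges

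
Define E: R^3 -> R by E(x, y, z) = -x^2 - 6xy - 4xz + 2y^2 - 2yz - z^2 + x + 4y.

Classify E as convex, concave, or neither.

E is quadratic, so its Hessian is the constant matrix H = [[-2, -6, -4], [-6, 4, -2], [-4, -2, -2]].
Leading principal minors: -2, -44, -64.
Neither pattern holds ⇒ H is indefinite ⇒ neither convex nor concave.

neither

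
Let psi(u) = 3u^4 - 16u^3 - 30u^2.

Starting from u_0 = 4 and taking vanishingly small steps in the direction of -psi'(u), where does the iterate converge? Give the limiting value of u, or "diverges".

5

psi'(u) = 12u(u - 5)(u + 1), so psi'(4) = -240.
Gradient descent moves in the -psi' direction, i.e. u is increasing.
The nearest critical point in that direction is u = 5, where psi'' = 360 > 0 (a local minimum). The iterate converges there.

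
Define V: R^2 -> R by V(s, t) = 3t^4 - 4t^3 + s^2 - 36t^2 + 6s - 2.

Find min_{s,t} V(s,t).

-200

V(s,t) separates as P(s) + Q(t) − 2, so its minimum is min P + min Q − 2.
P'(s) = 2s + 6 vanishes at s ∈ {-3}; Q'(t) = 12t(t - 3)(t + 2) vanishes at t ∈ {-2, 0, 3}.
Local minima of P (where P''>0): P(-3)=-9. Local minima of Q: Q(-2)=-64, Q(3)=-189.
So the global minimum of V is P(-3) + Q(3) − 2 = -9 − 189 − 2 = -200, attained at (-3, 3).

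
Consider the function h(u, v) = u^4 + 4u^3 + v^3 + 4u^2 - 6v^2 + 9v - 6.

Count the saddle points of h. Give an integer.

3

h separates as a function of u plus a function of v, so ∇h=0 decouples.
∂h/∂u = 4u(u + 1)(u + 2) = 0 at u ∈ {-2, -1, 0}; ∂h/∂v = 3(v - 3)(v - 1) = 0 at v ∈ {1, 3}.
The Hessian is diagonal: diag(h_uu, h_vv). Second derivatives: h_uu(-2)=8, h_uu(-1)=-4, h_uu(0)=8; h_vv(1)=-6, h_vv(3)=6.
Saddle points occur where the two diagonal entries have opposite signs: (-2, 1), (-1, 3), (0, 1). Count: 3.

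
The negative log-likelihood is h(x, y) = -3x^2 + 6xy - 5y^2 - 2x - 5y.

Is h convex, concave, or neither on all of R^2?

concave

h is quadratic, so its Hessian is the constant matrix H = [[-6, 6], [6, -10]].
det(H) = 24, tr(H) = -16.
det(H) > 0 and tr(H) < 0, so H is negative definite everywhere: concave.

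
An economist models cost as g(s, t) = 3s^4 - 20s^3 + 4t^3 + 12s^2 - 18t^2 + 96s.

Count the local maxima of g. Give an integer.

g separates as a function of s plus a function of t, so ∇g=0 decouples.
∂g/∂s = 12(s - 4)(s - 2)(s + 1) = 0 at s ∈ {-1, 2, 4}; ∂g/∂t = 12t(t - 3) = 0 at t ∈ {0, 3}.
The Hessian is diagonal: diag(g_ss, g_tt). Second derivatives: g_ss(-1)=180, g_ss(2)=-72, g_ss(4)=120; g_tt(0)=-36, g_tt(3)=36.
Local maxima occur where both diagonal entries negative: (2, 0). Count: 1.

1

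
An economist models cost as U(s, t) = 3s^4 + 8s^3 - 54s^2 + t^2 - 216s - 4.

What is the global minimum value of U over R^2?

U(s,t) separates as P(s) + Q(t) − 4, so its minimum is min P + min Q − 4.
P'(s) = 12(s - 3)(s + 2)(s + 3) vanishes at s ∈ {-3, -2, 3}; Q'(t) = 2t vanishes at t ∈ {0}.
Local minima of P (where P''>0): P(-3)=189, P(3)=-675. Local minima of Q: Q(0)=0.
So the global minimum of U is P(3) + Q(0) − 4 = -675 + 0 − 4 = -679, attained at (3, 0).

-679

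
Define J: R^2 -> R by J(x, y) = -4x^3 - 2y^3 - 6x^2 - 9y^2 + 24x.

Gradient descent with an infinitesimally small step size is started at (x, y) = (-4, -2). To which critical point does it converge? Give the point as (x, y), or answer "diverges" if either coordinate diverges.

J is separable, so gradient descent decouples: x follows -∂J/∂x, y follows -∂J/∂y.
∂J/∂x = -12(x - 1)(x + 2); at x=-4 this is -120, so x increases.
∂J/∂y = -6y(y + 3); at y=-2 this is 12, so y decreases.
x converges to its nearest critical value -2 (a local min of the x-part); y converges to -3. The iterate converges to (-2, -3).

(-2, -3)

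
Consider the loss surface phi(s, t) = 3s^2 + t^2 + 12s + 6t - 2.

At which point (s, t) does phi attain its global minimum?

(-2, -3)

phi(s,t) separates as P(s) + Q(t) − 2, so its minimum is min P + min Q − 2.
P'(s) = 6s + 12 vanishes at s ∈ {-2}; Q'(t) = 2(t + 3) vanishes at t ∈ {-3}.
Local minima of P (where P''>0): P(-2)=-12. Local minima of Q: Q(-3)=-9.
So the global minimum of phi is P(-2) + Q(-3) − 2 = -12 − 9 − 2 = -23, attained at (-2, -3).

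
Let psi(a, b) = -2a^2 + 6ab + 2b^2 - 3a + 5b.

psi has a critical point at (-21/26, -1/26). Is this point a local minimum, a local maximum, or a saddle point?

The Hessian of psi is constant: H = [[-4, 6], [6, 4]].
det(H) = (-4)·4 − 6² = -52.
Since det(H) < 0, H is indefinite and the critical point is a saddle point.

saddle point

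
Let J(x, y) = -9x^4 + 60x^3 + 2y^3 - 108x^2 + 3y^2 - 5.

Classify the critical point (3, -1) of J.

local maximum

The mixed partial ∂²J/∂x∂y is 0, so the Hessian at any point is diag(J_xx, J_yy) = diag(36(-3x^2 + 10x - 6), 6(2y + 1)).
At (3, -1): H = diag(-108, -6).
Both eigenvalues are negative, so H is negative definite: a local maximum.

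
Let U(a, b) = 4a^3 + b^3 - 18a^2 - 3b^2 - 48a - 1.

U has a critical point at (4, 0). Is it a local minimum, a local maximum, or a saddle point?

saddle point

The mixed partial ∂²U/∂a∂b is 0, so the Hessian at any point is diag(U_aa, U_bb) = diag(12(2a - 3), 6(b - 1)).
At (4, 0): H = diag(60, -6).
The eigenvalues have opposite signs, so H is indefinite: a saddle point.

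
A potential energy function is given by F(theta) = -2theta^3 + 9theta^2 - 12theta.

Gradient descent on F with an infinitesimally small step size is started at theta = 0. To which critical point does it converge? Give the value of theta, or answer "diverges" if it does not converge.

1

F'(theta) = -6(theta - 2)(theta - 1), so F'(0) = -12.
Gradient descent moves in the -F' direction, i.e. theta is increasing.
The nearest critical point in that direction is theta = 1, where F'' = 6 > 0 (a local minimum). The iterate converges there.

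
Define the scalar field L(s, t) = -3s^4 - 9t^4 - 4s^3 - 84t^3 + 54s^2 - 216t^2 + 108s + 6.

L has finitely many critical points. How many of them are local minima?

1

L separates as a function of s plus a function of t, so ∇L=0 decouples.
∂L/∂s = -12(s - 3)(s + 1)(s + 3) = 0 at s ∈ {-3, -1, 3}; ∂L/∂t = -36t(t + 3)(t + 4) = 0 at t ∈ {-4, -3, 0}.
The Hessian is diagonal: diag(L_ss, L_tt). Second derivatives: L_ss(-3)=-144, L_ss(-1)=96, L_ss(3)=-288; L_tt(-4)=-144, L_tt(-3)=108, L_tt(0)=-432.
Local minima occur where both diagonal entries positive: (-1, -3). Count: 1.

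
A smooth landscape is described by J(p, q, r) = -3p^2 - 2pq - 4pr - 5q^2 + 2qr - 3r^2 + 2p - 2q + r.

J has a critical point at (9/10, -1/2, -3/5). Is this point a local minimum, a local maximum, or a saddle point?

local maximum

The Hessian is constant: H = [[-6, -2, -4], [-2, -10, 2], [-4, 2, -6]].
Leading principal minors: Δ₁ = -6, Δ₂ = 56, Δ₃ = -120.
The minors alternate sign starting negative (−, +, −), so H is negative definite: a local maximum.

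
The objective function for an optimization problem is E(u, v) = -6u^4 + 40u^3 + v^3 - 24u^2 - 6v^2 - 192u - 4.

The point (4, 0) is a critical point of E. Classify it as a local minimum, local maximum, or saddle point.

local maximum

The mixed partial ∂²E/∂u∂v is 0, so the Hessian at any point is diag(E_uu, E_vv) = diag(24(-3u^2 + 10u - 2), 6(v - 2)).
At (4, 0): H = diag(-240, -12).
Both eigenvalues are negative, so H is negative definite: a local maximum.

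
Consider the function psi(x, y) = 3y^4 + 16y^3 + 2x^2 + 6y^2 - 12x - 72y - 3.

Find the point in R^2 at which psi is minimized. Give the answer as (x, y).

psi(x,y) separates as P(x) + Q(y) − 3, so its minimum is min P + min Q − 3.
P'(x) = 4x - 12 vanishes at x ∈ {3}; Q'(y) = 12(y - 1)(y + 2)(y + 3) vanishes at y ∈ {-3, -2, 1}.
Local minima of P (where P''>0): P(3)=-18. Local minima of Q: Q(-3)=81, Q(1)=-47.
So the global minimum of psi is P(3) + Q(1) − 3 = -18 − 47 − 3 = -68, attained at (3, 1).

(3, 1)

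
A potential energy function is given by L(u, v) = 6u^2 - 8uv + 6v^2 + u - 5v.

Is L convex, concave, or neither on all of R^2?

L is quadratic, so its Hessian is the constant matrix H = [[12, -8], [-8, 12]].
det(H) = 80, tr(H) = 24.
det(H) > 0 and tr(H) > 0, so H is positive definite everywhere: convex.

convex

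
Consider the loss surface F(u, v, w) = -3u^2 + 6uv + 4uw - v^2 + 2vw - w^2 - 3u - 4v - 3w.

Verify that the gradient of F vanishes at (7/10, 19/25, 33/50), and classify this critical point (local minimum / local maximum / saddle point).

∇F = (-6u + 6v + 4w - 3, 6u - 2v + 2w - 4, 4u + 2v - 2w - 3); substituting (7/10, 19/25, 33/50) gives ∇F = (0, 0, 0), so (7/10, 19/25, 33/50) is indeed a critical point.
The Hessian is constant: H = [[-6, 6, 4], [6, -2, 2], [4, 2, -2]].
Leading principal minors: Δ₁ = -6, Δ₂ = -24, Δ₃ = 200.
The minors fit neither the all-positive nor the alternating-sign pattern, so H is indefinite: a saddle point.

saddle point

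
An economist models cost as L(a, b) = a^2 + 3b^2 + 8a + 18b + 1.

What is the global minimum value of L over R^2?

-42

L(a,b) separates as P(a) + Q(b) + 1, so its minimum is min P + min Q + 1.
P'(a) = 2a + 8 vanishes at a ∈ {-4}; Q'(b) = 6b + 18 vanishes at b ∈ {-3}.
Local minima of P (where P''>0): P(-4)=-16. Local minima of Q: Q(-3)=-27.
So the global minimum of L is P(-4) + Q(-3) + 1 = -16 − 27 + 1 = -42, attained at (-4, -3).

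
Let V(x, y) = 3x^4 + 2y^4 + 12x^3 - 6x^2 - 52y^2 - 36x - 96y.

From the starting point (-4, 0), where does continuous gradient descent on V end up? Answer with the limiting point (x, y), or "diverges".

(-3, 4)

V is separable, so gradient descent decouples: x follows -∂V/∂x, y follows -∂V/∂y.
∂V/∂x = 12(x - 1)(x + 1)(x + 3); at x=-4 this is -180, so x increases.
∂V/∂y = 8(y - 4)(y + 1)(y + 3); at y=0 this is -96, so y increases.
x converges to its nearest critical value -3 (a local min of the x-part); y converges to 4. The iterate converges to (-3, 4).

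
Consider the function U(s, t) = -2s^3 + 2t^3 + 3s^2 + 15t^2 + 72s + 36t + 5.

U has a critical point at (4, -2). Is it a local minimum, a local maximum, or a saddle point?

saddle point

The mixed partial ∂²U/∂s∂t is 0, so the Hessian at any point is diag(U_ss, U_tt) = diag(6(-2s + 1), 6(2t + 5)).
At (4, -2): H = diag(-42, 6).
The eigenvalues have opposite signs, so H is indefinite: a saddle point.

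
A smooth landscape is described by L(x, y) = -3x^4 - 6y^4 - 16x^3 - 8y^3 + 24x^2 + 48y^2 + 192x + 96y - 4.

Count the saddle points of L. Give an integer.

4

L separates as a function of x plus a function of y, so ∇L=0 decouples.
∂L/∂x = -12(x - 2)(x + 2)(x + 4) = 0 at x ∈ {-4, -2, 2}; ∂L/∂y = -24(y - 2)(y + 1)(y + 2) = 0 at y ∈ {-2, -1, 2}.
The Hessian is diagonal: diag(L_xx, L_yy). Second derivatives: L_xx(-4)=-144, L_xx(-2)=96, L_xx(2)=-288; L_yy(-2)=-96, L_yy(-1)=72, L_yy(2)=-288.
Saddle points occur where the two diagonal entries have opposite signs: (-4, -1), (-2, -2), (-2, 2), (2, -1). Count: 4.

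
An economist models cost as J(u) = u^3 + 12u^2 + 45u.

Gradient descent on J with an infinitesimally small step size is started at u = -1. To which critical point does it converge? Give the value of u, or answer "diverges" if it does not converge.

J'(u) = 3(u + 3)(u + 5), so J'(-1) = 24.
Gradient descent moves in the -J' direction, i.e. u is decreasing.
The nearest critical point in that direction is u = -3, where J'' = 6 > 0 (a local minimum). The iterate converges there.

-3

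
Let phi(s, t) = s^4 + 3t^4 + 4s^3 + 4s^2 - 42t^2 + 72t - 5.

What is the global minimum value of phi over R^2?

-356

phi(s,t) separates as P(s) + Q(t) − 5, so its minimum is min P + min Q − 5.
P'(s) = 4s(s + 1)(s + 2) vanishes at s ∈ {-2, -1, 0}; Q'(t) = 12(t - 2)(t - 1)(t + 3) vanishes at t ∈ {-3, 1, 2}.
Local minima of P (where P''>0): P(-2)=0, P(0)=0. Local minima of Q: Q(-3)=-351, Q(2)=24.
So the global minimum of phi is P(-2) + Q(-3) − 5 = 0 − 351 − 5 = -356, attained at (-2, -3).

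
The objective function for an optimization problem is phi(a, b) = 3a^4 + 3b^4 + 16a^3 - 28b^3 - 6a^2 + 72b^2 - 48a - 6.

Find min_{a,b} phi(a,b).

phi(a,b) separates as P(a) + Q(b) − 6, so its minimum is min P + min Q − 6.
P'(a) = 12(a - 1)(a + 1)(a + 4) vanishes at a ∈ {-4, -1, 1}; Q'(b) = 12b(b - 4)(b - 3) vanishes at b ∈ {0, 3, 4}.
Local minima of P (where P''>0): P(-4)=-160, P(1)=-35. Local minima of Q: Q(0)=0, Q(4)=128.
So the global minimum of phi is P(-4) + Q(0) − 6 = -160 + 0 − 6 = -166, attained at (-4, 0).

-166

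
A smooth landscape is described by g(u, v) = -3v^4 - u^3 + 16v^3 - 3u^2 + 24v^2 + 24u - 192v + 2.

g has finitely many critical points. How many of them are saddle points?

g separates as a function of u plus a function of v, so ∇g=0 decouples.
∂g/∂u = -3(u - 2)(u + 4) = 0 at u ∈ {-4, 2}; ∂g/∂v = -12(v - 4)(v - 2)(v + 2) = 0 at v ∈ {-2, 2, 4}.
The Hessian is diagonal: diag(g_uu, g_vv). Second derivatives: g_uu(-4)=18, g_uu(2)=-18; g_vv(-2)=-288, g_vv(2)=96, g_vv(4)=-144.
Saddle points occur where the two diagonal entries have opposite signs: (-4, -2), (-4, 4), (2, 2). Count: 3.

3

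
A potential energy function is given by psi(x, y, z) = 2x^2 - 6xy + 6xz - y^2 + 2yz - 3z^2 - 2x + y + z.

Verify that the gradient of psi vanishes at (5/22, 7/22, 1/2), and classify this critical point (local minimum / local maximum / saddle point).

∇psi = (4x - 6y + 6z - 2, -6x - 2y + 2z + 1, 6x + 2y - 6z + 1); substituting (5/22, 7/22, 1/2) gives ∇psi = (0, 0, 0), so (5/22, 7/22, 1/2) is indeed a critical point.
The Hessian is constant: H = [[4, -6, 6], [-6, -2, 2], [6, 2, -6]].
Leading principal minors: Δ₁ = 4, Δ₂ = -44, Δ₃ = 176.
The minors fit neither the all-positive nor the alternating-sign pattern, so H is indefinite: a saddle point.

saddle point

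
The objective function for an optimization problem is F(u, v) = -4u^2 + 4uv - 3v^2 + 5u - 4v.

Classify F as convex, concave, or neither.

F is quadratic, so its Hessian is the constant matrix H = [[-8, 4], [4, -6]].
det(H) = 32, tr(H) = -14.
det(H) > 0 and tr(H) < 0, so H is negative definite everywhere: concave.

concave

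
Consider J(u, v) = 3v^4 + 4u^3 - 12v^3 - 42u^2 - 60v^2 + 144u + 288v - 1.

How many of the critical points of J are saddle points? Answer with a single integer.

3

J separates as a function of u plus a function of v, so ∇J=0 decouples.
∂J/∂u = 12(u - 4)(u - 3) = 0 at u ∈ {3, 4}; ∂J/∂v = 12(v - 4)(v - 2)(v + 3) = 0 at v ∈ {-3, 2, 4}.
The Hessian is diagonal: diag(J_uu, J_vv). Second derivatives: J_uu(3)=-12, J_uu(4)=12; J_vv(-3)=420, J_vv(2)=-120, J_vv(4)=168.
Saddle points occur where the two diagonal entries have opposite signs: (3, -3), (3, 4), (4, 2). Count: 3.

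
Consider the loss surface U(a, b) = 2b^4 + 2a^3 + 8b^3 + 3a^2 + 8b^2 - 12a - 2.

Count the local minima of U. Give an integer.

U separates as a function of a plus a function of b, so ∇U=0 decouples.
∂U/∂a = 6(a - 1)(a + 2) = 0 at a ∈ {-2, 1}; ∂U/∂b = 8b(b + 1)(b + 2) = 0 at b ∈ {-2, -1, 0}.
The Hessian is diagonal: diag(U_aa, U_bb). Second derivatives: U_aa(-2)=-18, U_aa(1)=18; U_bb(-2)=16, U_bb(-1)=-8, U_bb(0)=16.
Local minima occur where both diagonal entries positive: (1, -2), (1, 0). Count: 2.

2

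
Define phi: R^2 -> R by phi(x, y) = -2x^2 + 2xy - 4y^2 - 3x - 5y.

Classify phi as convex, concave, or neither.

phi is quadratic, so its Hessian is the constant matrix H = [[-4, 2], [2, -8]].
det(H) = 28, tr(H) = -12.
det(H) > 0 and tr(H) < 0, so H is negative definite everywhere: concave.

concave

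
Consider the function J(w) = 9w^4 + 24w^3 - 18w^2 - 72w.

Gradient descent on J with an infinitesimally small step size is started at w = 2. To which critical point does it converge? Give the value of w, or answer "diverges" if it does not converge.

1

J'(w) = 36(w - 1)(w + 1)(w + 2), so J'(2) = 432.
Gradient descent moves in the -J' direction, i.e. w is decreasing.
The nearest critical point in that direction is w = 1, where J'' = 216 > 0 (a local minimum). The iterate converges there.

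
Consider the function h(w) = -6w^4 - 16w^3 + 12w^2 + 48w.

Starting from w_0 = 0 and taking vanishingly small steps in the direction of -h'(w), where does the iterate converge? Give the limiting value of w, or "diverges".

-1

h'(w) = -24(w - 1)(w + 1)(w + 2), so h'(0) = 48.
Gradient descent moves in the -h' direction, i.e. w is decreasing.
The nearest critical point in that direction is w = -1, where h'' = 48 > 0 (a local minimum). The iterate converges there.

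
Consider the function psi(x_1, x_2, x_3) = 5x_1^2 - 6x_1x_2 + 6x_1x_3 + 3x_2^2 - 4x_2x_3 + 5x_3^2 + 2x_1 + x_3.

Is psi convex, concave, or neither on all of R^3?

convex

psi is quadratic, so its Hessian is the constant matrix H = [[10, -6, 6], [-6, 6, -4], [6, -4, 10]].
Leading principal minors: 10, 24, 152.
All positive ⇒ H ≻ 0 ⇒ convex.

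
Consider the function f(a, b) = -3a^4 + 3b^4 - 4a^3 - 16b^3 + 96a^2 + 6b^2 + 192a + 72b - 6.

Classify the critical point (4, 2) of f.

The mixed partial ∂²f/∂a∂b is 0, so the Hessian at any point is diag(f_aa, f_bb) = diag(12(-3a^2 - 2a + 16), 12(3b^2 - 8b + 1)).
At (4, 2): H = diag(-480, -36).
Both eigenvalues are negative, so H is negative definite: a local maximum.

local maximum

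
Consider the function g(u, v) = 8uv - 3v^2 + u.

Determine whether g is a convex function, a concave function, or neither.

neither

g is quadratic, so its Hessian is the constant matrix H = [[0, 8], [8, -6]].
det(H) = -64, tr(H) = -6.
det(H) < 0, so H is indefinite: neither convex nor concave.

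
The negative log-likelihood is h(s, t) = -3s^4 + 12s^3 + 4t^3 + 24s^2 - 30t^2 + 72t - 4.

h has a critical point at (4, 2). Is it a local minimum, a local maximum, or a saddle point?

local maximum

The mixed partial ∂²h/∂s∂t is 0, so the Hessian at any point is diag(h_ss, h_tt) = diag(12(-3s^2 + 6s + 4), 12(2t - 5)).
At (4, 2): H = diag(-240, -12).
Both eigenvalues are negative, so H is negative definite: a local maximum.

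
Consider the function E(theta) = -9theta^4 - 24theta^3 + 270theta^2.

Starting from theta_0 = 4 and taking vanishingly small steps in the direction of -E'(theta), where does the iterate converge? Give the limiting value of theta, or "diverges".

diverges

E'(theta) = -36theta(theta - 3)(theta + 5), so E'(4) = -1296.
Gradient descent moves in the -E' direction, i.e. theta is increasing.
There is no critical point above theta=4, and E' keeps the same sign, so the iterate runs off to +∞.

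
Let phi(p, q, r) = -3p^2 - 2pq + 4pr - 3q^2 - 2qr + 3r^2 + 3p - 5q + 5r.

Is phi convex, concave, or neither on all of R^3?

neither

phi is quadratic, so its Hessian is the constant matrix H = [[-6, -2, 4], [-2, -6, -2], [4, -2, 6]].
Leading principal minors: -6, 32, 344.
Neither pattern holds ⇒ H is indefinite ⇒ neither convex nor concave.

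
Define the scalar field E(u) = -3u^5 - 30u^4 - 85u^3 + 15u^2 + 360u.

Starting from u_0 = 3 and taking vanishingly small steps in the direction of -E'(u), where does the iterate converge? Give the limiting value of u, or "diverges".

diverges

E'(u) = -15(u - 1)(u + 2)(u + 3)(u + 4), so E'(3) = -6300.
Gradient descent moves in the -E' direction, i.e. u is increasing.
There is no critical point above u=3, and E' keeps the same sign, so the iterate runs off to +∞.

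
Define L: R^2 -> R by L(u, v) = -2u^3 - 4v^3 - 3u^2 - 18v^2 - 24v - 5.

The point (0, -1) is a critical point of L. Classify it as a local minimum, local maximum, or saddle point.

local maximum

The mixed partial ∂²L/∂u∂v is 0, so the Hessian at any point is diag(L_uu, L_vv) = diag(-6(2u + 1), -12(2v + 3)).
At (0, -1): H = diag(-6, -12).
Both eigenvalues are negative, so H is negative definite: a local maximum.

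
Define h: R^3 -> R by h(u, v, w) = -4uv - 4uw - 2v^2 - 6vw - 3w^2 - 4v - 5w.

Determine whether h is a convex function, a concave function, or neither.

neither

h is quadratic, so its Hessian is the constant matrix H = [[0, -4, -4], [-4, -4, -6], [-4, -6, -6]].
Leading principal minors: 0, -16, -32.
Neither pattern holds ⇒ H is indefinite ⇒ neither convex nor concave.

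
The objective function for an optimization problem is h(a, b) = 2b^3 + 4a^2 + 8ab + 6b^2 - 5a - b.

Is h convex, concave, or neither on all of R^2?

The term 2b^3 is cubic, so the Hessian is not constant.
∂²h/∂b² = 12b + 12, which takes both signs as b varies (negative for sufficiently negative b). A diagonal entry of the Hessian changing sign means the Hessian is neither positive- nor negative-semidefinite on all of R^2.

neither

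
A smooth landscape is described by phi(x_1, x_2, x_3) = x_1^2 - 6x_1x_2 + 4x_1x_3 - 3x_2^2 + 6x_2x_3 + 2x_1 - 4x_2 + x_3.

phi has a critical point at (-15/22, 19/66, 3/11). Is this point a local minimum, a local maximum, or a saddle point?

The Hessian is constant: H = [[2, -6, 4], [-6, -6, 6], [4, 6, 0]].
Leading principal minors: Δ₁ = 2, Δ₂ = -48, Δ₃ = -264.
The minors fit neither the all-positive nor the alternating-sign pattern, so H is indefinite: a saddle point.

saddle point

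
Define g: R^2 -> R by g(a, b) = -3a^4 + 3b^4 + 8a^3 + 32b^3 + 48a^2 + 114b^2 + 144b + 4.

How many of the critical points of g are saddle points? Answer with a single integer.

5

g separates as a function of a plus a function of b, so ∇g=0 decouples.
∂g/∂a = -12a(a - 4)(a + 2) = 0 at a ∈ {-2, 0, 4}; ∂g/∂b = 12(b + 1)(b + 3)(b + 4) = 0 at b ∈ {-4, -3, -1}.
The Hessian is diagonal: diag(g_aa, g_bb). Second derivatives: g_aa(-2)=-144, g_aa(0)=96, g_aa(4)=-288; g_bb(-4)=36, g_bb(-3)=-24, g_bb(-1)=72.
Saddle points occur where the two diagonal entries have opposite signs: (-2, -4), (-2, -1), (0, -3), (4, -4), (4, -1). Count: 5.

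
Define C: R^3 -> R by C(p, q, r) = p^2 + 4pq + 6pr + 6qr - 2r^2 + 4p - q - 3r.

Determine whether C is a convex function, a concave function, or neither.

C is quadratic, so its Hessian is the constant matrix H = [[2, 4, 6], [4, 0, 6], [6, 6, -4]].
Leading principal minors: 2, -16, 280.
Neither pattern holds ⇒ H is indefinite ⇒ neither convex nor concave.

neither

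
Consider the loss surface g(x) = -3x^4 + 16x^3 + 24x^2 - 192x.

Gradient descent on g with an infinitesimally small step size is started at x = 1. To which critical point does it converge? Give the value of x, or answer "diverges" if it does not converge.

2

g'(x) = -12(x - 4)(x - 2)(x + 2), so g'(1) = -108.
Gradient descent moves in the -g' direction, i.e. x is increasing.
The nearest critical point in that direction is x = 2, where g'' = 96 > 0 (a local minimum). The iterate converges there.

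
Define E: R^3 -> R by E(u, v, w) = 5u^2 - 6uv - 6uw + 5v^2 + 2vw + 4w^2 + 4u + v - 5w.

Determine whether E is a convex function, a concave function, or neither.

E is quadratic, so its Hessian is the constant matrix H = [[10, -6, -6], [-6, 10, 2], [-6, 2, 8]].
Leading principal minors: 10, 64, 256.
All positive ⇒ H ≻ 0 ⇒ convex.

convex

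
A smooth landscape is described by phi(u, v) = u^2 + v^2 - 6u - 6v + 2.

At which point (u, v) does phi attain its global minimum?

(3, 3)

phi(u,v) separates as P(u) + Q(v) + 2, so its minimum is min P + min Q + 2.
P'(u) = 2u - 6 vanishes at u ∈ {3}; Q'(v) = 2v - 6 vanishes at v ∈ {3}.
Local minima of P (where P''>0): P(3)=-9. Local minima of Q: Q(3)=-9.
So the global minimum of phi is P(3) + Q(3) + 2 = -9 − 9 + 2 = -16, attained at (3, 3).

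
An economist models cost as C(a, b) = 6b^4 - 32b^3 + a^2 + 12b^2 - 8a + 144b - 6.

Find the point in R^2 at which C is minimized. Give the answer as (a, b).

C(a,b) separates as P(a) + Q(b) − 6, so its minimum is min P + min Q − 6.
P'(a) = 2a - 8 vanishes at a ∈ {4}; Q'(b) = 24(b - 3)(b - 2)(b + 1) vanishes at b ∈ {-1, 2, 3}.
Local minima of P (where P''>0): P(4)=-16. Local minima of Q: Q(-1)=-94, Q(3)=162.
So the global minimum of C is P(4) + Q(-1) − 6 = -16 − 94 − 6 = -116, attained at (4, -1).

(4, -1)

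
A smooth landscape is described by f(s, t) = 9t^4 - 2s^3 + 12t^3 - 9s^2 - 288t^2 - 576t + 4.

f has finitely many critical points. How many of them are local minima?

f separates as a function of s plus a function of t, so ∇f=0 decouples.
∂f/∂s = -6s(s + 3) = 0 at s ∈ {-3, 0}; ∂f/∂t = 36(t - 4)(t + 1)(t + 4) = 0 at t ∈ {-4, -1, 4}.
The Hessian is diagonal: diag(f_ss, f_tt). Second derivatives: f_ss(-3)=18, f_ss(0)=-18; f_tt(-4)=864, f_tt(-1)=-540, f_tt(4)=1440.
Local minima occur where both diagonal entries positive: (-3, -4), (-3, 4). Count: 2.

2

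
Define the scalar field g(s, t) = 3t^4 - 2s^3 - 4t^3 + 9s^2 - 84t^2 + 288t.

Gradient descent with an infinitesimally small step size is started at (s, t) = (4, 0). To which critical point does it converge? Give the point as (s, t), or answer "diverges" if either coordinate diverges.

g is separable, so gradient descent decouples: s follows -∂g/∂s, t follows -∂g/∂t.
∂g/∂s = -6s(s - 3); at s=4 this is -24, so s increases.
∂g/∂t = 12(t - 3)(t - 2)(t + 4); at t=0 this is 288, so t decreases.
The s-coordinate has no critical point in that direction and runs off to infinity.

diverges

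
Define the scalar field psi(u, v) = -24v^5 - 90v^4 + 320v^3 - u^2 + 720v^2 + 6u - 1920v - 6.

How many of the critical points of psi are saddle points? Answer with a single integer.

2

psi separates as a function of u plus a function of v, so ∇psi=0 decouples.
∂psi/∂u = -2(u - 3) = 0 at u ∈ {3}; ∂psi/∂v = -120(v - 2)(v - 1)(v + 2)(v + 4) = 0 at v ∈ {-4, -2, 1, 2}.
The Hessian is diagonal: diag(psi_uu, psi_vv). Second derivatives: psi_uu(3)=-2; psi_vv(-4)=7200, psi_vv(-2)=-2880, psi_vv(1)=1800, psi_vv(2)=-2880.
Saddle points occur where the two diagonal entries have opposite signs: (3, -4), (3, 1). Count: 2.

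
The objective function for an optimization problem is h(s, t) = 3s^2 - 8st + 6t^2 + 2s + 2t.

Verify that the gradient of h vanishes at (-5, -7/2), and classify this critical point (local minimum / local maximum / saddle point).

∇h = (6s - 8t + 2, -8s + 12t + 2); substituting (-5, -7/2) gives ∇h = (0, 0), so (-5, -7/2) is indeed a critical point.
The Hessian of h is constant: H = [[6, -8], [-8, 12]].
det(H) = 6·12 − (-8)² = 8.
det(H) > 0 and tr(H) = 18 > 0, so H is positive definite and the point is a local minimum.

local minimum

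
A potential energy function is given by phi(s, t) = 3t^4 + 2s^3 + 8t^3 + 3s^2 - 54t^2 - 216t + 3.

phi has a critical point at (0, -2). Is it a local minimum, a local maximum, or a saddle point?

The mixed partial ∂²phi/∂s∂t is 0, so the Hessian at any point is diag(phi_ss, phi_tt) = diag(6(2s + 1), 12(3t^2 + 4t - 9)).
At (0, -2): H = diag(6, -60).
The eigenvalues have opposite signs, so H is indefinite: a saddle point.

saddle point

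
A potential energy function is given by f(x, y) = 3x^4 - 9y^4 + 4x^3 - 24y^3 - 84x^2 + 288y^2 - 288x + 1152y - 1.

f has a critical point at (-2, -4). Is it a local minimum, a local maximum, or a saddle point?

The mixed partial ∂²f/∂x∂y is 0, so the Hessian at any point is diag(f_xx, f_yy) = diag(12(3x^2 + 2x - 14), 36(-3y^2 - 4y + 16)).
At (-2, -4): H = diag(-72, -576).
Both eigenvalues are negative, so H is negative definite: a local maximum.

local maximum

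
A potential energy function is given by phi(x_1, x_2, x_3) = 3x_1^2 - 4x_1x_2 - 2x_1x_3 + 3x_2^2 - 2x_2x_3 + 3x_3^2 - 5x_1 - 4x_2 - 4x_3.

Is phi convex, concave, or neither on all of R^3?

phi is quadratic, so its Hessian is the constant matrix H = [[6, -4, -2], [-4, 6, -2], [-2, -2, 6]].
Leading principal minors: 6, 20, 40.
All positive ⇒ H ≻ 0 ⇒ convex.

convex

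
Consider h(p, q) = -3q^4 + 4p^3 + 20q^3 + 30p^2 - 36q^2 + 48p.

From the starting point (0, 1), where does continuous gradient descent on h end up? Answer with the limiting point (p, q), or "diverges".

h is separable, so gradient descent decouples: p follows -∂h/∂p, q follows -∂h/∂q.
∂h/∂p = 12(p + 1)(p + 4); at p=0 this is 48, so p decreases.
∂h/∂q = -12q(q - 3)(q - 2); at q=1 this is -24, so q increases.
p converges to its nearest critical value -1 (a local min of the p-part); q converges to 2. The iterate converges to (-1, 2).

(-1, 2)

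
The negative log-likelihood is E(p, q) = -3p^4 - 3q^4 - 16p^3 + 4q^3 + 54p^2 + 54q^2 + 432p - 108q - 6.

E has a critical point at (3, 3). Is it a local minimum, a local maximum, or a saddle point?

The mixed partial ∂²E/∂p∂q is 0, so the Hessian at any point is diag(E_pp, E_qq) = diag(12(-3p^2 - 8p + 9), 12(-3q^2 + 2q + 9)).
At (3, 3): H = diag(-504, -144).
Both eigenvalues are negative, so H is negative definite: a local maximum.

local maximum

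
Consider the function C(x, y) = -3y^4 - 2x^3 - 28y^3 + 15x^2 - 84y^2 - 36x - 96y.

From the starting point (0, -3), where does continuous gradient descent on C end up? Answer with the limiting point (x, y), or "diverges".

(2, -2)

C is separable, so gradient descent decouples: x follows -∂C/∂x, y follows -∂C/∂y.
∂C/∂x = -6(x - 3)(x - 2); at x=0 this is -36, so x increases.
∂C/∂y = -12(y + 1)(y + 2)(y + 4); at y=-3 this is -24, so y increases.
x converges to its nearest critical value 2 (a local min of the x-part); y converges to -2. The iterate converges to (2, -2).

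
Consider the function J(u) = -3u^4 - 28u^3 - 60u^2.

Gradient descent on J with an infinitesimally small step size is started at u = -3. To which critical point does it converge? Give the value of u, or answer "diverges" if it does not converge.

-2

J'(u) = -12u(u + 2)(u + 5), so J'(-3) = -72.
Gradient descent moves in the -J' direction, i.e. u is increasing.
The nearest critical point in that direction is u = -2, where J'' = 72 > 0 (a local minimum). The iterate converges there.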